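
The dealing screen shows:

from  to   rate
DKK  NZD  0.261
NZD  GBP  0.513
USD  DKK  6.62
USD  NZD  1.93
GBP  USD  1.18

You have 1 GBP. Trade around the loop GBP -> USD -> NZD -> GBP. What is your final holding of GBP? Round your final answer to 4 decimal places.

1 GBP × 1.18 = 1.18 USD
1.18 USD × 1.93 = 2.2774 NZD
2.2774 NZD × 0.513 = 1.1683062 GBP

1.1683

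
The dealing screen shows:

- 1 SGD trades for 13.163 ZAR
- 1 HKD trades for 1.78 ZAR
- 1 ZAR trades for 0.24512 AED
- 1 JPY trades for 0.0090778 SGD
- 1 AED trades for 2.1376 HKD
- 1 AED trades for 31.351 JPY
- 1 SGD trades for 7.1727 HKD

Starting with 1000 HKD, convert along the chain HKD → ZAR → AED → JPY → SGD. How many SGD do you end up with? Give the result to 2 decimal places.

124.17

1000 HKD × 1.78 = 1780 ZAR
1780 ZAR × 0.24512 = 436.3136 AED
436.3136 AED × 31.351 = 13678.8676736 JPY
13678.8676736 JPY × 0.0090778 = 124.17402496740608 SGD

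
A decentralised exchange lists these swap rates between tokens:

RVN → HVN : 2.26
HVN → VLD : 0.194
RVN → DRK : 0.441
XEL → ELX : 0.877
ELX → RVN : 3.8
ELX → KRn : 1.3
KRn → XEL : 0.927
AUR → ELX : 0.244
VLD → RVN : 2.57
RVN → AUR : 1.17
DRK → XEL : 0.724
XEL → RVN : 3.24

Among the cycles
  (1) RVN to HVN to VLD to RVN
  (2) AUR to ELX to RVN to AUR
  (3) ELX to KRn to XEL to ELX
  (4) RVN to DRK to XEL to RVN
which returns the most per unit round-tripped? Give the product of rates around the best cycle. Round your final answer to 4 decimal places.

(1) 2.26 × 0.194 × 2.57 = 1.12679
(2) 0.244 × 3.8 × 1.17 = 1.08482
(3) 1.3 × 0.927 × 0.877 = 1.05687
(4) 0.441 × 0.724 × 3.24 = 1.03448
Highest is cycle (1) at 1.1268 (>1, arbitrage).

1.1268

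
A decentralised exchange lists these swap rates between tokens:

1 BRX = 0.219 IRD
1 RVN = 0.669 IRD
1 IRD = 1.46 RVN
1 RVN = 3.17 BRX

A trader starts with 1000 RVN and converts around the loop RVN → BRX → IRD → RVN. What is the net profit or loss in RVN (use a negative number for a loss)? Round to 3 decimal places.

1000 RVN × 3.17 = 3170 BRX
3170 BRX × 0.219 = 694.23 IRD
694.23 IRD × 1.46 = 1013.5758 RVN
Net change: 1013.5758 − 1000 = 13.5758 RVN

13.576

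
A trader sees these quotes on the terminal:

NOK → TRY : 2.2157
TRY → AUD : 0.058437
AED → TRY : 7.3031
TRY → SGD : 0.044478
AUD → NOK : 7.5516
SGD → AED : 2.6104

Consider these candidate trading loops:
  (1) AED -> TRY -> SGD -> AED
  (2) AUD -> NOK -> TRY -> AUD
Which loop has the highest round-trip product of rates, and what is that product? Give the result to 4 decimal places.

(1) 7.3031 × 0.044478 × 2.6104 = 0.84793
(2) 7.5516 × 2.2157 × 0.058437 = 0.97777
Highest is cycle (2) at 0.9778 (≤1, no arbitrage).

0.9778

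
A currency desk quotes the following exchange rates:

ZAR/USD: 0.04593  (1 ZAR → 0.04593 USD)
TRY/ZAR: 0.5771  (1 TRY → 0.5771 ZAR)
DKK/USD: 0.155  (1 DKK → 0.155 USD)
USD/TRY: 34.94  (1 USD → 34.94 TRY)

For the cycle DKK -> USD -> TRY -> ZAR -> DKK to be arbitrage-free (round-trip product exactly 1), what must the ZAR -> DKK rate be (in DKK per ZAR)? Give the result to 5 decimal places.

0.31996

Known legs of the cycle: 0.155 × 34.94 × 0.5771 = 3.12540047
For no arbitrage the full-cycle product must be 1, so the missing rate is 1 / 3.12540047 ≈ 0.3199590.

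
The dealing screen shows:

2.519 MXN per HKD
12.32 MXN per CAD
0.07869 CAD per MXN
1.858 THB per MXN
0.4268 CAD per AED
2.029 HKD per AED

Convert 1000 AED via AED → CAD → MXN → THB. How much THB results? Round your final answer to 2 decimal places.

1000 AED × 0.4268 = 426.8 CAD
426.8 CAD × 12.32 = 5258.176 MXN
5258.176 MXN × 1.858 = 9769.691008 THB

9769.69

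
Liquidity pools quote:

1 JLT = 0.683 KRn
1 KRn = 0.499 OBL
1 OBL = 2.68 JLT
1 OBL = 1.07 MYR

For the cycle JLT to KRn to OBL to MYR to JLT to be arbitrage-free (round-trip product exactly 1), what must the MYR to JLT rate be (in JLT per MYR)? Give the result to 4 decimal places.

Known legs of the cycle: 0.683 × 0.499 × 1.07 = 0.36467419
For no arbitrage the full-cycle product must be 1, so the missing rate is 1 / 0.36467419 ≈ 2.742174.

2.7422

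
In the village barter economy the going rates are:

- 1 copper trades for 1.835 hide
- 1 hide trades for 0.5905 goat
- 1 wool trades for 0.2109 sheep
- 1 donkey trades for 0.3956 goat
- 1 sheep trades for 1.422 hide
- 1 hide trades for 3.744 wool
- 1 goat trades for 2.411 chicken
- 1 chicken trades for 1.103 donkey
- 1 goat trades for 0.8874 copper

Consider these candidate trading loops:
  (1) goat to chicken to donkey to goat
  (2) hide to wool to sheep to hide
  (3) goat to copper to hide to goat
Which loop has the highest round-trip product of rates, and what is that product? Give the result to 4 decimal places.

(1) 2.411 × 1.103 × 0.3956 = 1.05203
(2) 3.744 × 0.2109 × 1.422 = 1.12282
(3) 0.8874 × 1.835 × 0.5905 = 0.96156
Highest is cycle (2) at 1.1228 (>1, arbitrage).

1.1228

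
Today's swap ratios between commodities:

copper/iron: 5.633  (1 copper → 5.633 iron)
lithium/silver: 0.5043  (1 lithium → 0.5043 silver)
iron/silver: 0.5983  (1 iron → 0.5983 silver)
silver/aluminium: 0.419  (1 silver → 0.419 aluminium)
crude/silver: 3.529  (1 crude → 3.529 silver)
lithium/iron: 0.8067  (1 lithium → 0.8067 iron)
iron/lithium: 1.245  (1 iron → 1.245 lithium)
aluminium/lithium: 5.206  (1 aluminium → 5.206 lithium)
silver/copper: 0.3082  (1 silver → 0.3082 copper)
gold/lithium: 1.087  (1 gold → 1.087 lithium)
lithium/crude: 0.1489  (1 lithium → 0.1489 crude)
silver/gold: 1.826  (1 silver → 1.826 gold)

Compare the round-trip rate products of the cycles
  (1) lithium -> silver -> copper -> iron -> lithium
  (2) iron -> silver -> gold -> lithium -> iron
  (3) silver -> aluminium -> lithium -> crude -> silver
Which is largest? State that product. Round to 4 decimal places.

(1) 0.5043 × 0.3082 × 5.633 × 1.245 = 1.09001
(2) 0.5983 × 1.826 × 1.087 × 0.8067 = 0.95799
(3) 0.419 × 5.206 × 0.1489 × 3.529 = 1.14621
Highest is cycle (3) at 1.1462 (>1, arbitrage).

1.1462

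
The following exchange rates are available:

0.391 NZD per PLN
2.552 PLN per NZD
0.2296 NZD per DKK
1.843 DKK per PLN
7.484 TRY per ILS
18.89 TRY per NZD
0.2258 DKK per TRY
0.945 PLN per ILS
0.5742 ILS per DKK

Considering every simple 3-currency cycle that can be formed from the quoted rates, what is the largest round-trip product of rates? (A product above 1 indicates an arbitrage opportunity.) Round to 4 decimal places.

DKK→NZD→PLN→DKK: 0.2296 × 2.552 × 1.843 = 1.07989
DKK→ILS→PLN→DKK: 0.5742 × 0.945 × 1.843 = 1.00005
DKK→NZD→TRY→DKK: 0.2296 × 18.89 × 0.2258 = 0.97933
DKK→ILS→TRY→DKK: 0.5742 × 7.484 × 0.2258 = 0.97033
Maximum is DKK→NZD→PLN→DKK at 1.0799; arbitrage exists.

1.0799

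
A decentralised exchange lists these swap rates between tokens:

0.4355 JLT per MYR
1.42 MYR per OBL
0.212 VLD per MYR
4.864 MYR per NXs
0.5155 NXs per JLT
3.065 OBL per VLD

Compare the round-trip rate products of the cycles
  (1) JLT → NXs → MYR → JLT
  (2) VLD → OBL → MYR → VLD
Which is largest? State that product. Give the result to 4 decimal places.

1.0920

(1) 0.5155 × 4.864 × 0.4355 = 1.09197
(2) 3.065 × 1.42 × 0.212 = 0.92269
Highest is cycle (1) at 1.0920 (>1, arbitrage).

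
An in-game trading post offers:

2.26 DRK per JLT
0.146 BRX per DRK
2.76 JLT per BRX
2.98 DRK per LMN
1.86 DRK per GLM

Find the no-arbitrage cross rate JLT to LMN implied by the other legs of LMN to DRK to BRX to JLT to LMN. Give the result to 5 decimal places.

Known legs of the cycle: 2.98 × 0.146 × 2.76 = 1.2008208
For no arbitrage the full-cycle product must be 1, so the missing rate is 1 / 1.2008208 ≈ 0.8327637.

0.83276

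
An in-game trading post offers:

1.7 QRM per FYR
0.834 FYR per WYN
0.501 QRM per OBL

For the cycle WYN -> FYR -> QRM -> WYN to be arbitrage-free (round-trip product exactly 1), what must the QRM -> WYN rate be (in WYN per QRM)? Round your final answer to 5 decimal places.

Known legs of the cycle: 0.834 × 1.7 = 1.4178
For no arbitrage the full-cycle product must be 1, so the missing rate is 1 / 1.4178 ≈ 0.7053181.

0.70532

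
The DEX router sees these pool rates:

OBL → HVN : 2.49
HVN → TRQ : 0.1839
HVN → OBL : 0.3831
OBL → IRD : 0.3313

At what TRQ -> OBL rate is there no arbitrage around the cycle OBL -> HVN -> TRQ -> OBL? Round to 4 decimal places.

2.1838

Known legs of the cycle: 2.49 × 0.1839 = 0.457911
For no arbitrage the full-cycle product must be 1, so the missing rate is 1 / 0.457911 ≈ 2.183830.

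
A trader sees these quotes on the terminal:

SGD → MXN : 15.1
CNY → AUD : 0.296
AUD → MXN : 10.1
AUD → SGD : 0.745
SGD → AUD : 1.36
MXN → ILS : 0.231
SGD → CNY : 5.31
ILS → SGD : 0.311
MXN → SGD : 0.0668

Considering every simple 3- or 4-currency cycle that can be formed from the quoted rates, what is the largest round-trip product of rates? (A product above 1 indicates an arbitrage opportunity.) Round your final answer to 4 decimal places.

1.1710

CNY→AUD→SGD→CNY: 0.296 × 0.745 × 5.31 = 1.17096
SGD→MXN→ILS→SGD: 15.1 × 0.231 × 0.311 = 1.08480
CNY→AUD→MXN→SGD→CNY: 0.296 × 10.1 × 0.0668 × 5.31 = 1.06044
SGD→AUD→MXN→ILS→SGD: 1.36 × 10.1 × 0.231 × 0.311 = 0.98681
SGD→AUD→MXN→SGD: 1.36 × 10.1 × 0.0668 = 0.91756
Maximum is CNY→AUD→SGD→CNY at 1.1710; arbitrage exists.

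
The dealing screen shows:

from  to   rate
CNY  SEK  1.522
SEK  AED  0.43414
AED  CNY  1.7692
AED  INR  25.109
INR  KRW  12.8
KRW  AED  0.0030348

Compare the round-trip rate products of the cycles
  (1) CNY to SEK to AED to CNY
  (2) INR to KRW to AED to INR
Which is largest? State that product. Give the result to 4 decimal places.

1.1690

(1) 1.522 × 0.43414 × 1.7692 = 1.16902
(2) 12.8 × 0.0030348 × 25.109 = 0.97537
Highest is cycle (1) at 1.1690 (>1, arbitrage).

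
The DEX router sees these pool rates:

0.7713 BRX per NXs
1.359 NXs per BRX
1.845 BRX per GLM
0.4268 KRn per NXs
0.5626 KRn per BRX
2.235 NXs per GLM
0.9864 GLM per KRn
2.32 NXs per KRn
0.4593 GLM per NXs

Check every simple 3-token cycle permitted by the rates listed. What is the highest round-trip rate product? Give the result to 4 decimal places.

BRX→NXs→GLM→BRX: 1.359 × 0.4593 × 1.845 = 1.15163
BRX→KRn→GLM→BRX: 0.5626 × 0.9864 × 1.845 = 1.02388
BRX→KRn→NXs→BRX: 0.5626 × 2.32 × 0.7713 = 1.00673
GLM→NXs→KRn→GLM: 2.235 × 0.4268 × 0.9864 = 0.94092
Maximum is BRX→NXs→GLM→BRX at 1.1516; arbitrage exists.

1.1516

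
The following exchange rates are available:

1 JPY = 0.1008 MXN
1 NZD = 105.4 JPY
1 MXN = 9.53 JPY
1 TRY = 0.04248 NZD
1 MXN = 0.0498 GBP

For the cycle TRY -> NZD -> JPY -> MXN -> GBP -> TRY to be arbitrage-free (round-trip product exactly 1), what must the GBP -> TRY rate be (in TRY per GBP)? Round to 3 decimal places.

44.492

Known legs of the cycle: 0.04248 × 105.4 × 0.1008 × 0.0498 = 0.02247579145728
For no arbitrage the full-cycle product must be 1, so the missing rate is 1 / 0.02247579145728 ≈ 44.49232.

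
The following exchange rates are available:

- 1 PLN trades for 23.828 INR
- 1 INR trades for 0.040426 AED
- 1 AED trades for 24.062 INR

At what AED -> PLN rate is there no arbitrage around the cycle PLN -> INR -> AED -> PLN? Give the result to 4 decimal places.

Known legs of the cycle: 23.828 × 0.040426 = 0.963270728
For no arbitrage the full-cycle product must be 1, so the missing rate is 1 / 0.963270728 ≈ 1.038130.

1.0381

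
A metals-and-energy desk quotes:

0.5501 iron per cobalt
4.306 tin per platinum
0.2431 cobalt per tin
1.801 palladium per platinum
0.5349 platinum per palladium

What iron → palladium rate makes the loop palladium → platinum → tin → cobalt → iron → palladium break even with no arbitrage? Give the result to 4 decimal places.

Known legs of the cycle: 0.5349 × 4.306 × 0.2431 × 0.5501 = 0.308015964899214
For no arbitrage the full-cycle product must be 1, so the missing rate is 1 / 0.308015964899214 ≈ 3.246585.

3.2466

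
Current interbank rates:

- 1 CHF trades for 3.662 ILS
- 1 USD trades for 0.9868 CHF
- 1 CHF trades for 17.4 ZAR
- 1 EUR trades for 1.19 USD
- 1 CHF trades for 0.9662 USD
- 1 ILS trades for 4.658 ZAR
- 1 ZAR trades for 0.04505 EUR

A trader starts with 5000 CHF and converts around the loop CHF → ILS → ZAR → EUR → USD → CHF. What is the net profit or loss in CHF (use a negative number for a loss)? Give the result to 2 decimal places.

-488.11

5000 CHF × 3.662 = 18310 ILS
18310 ILS × 4.658 = 85287.98 ZAR
85287.98 ZAR × 0.04505 = 3842.223499 EUR
3842.223499 EUR × 1.19 = 4572.24596381 USD
4572.24596381 USD × 0.9868 = 4511.892317087708 CHF
Net change: 4511.892317087708 − 5000 = -488.107682912292 CHF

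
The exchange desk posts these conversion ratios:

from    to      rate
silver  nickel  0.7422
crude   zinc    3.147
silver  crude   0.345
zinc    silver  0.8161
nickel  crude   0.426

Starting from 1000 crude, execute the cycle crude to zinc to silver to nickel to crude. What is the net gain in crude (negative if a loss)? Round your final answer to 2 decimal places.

1000 crude × 3.147 = 3147 zinc
3147 zinc × 0.8161 = 2568.2667 silver
2568.2667 silver × 0.7422 = 1906.16754474 nickel
1906.16754474 nickel × 0.426 = 812.02737405924 crude
Net change: 812.02737405924 − 1000 = -187.97262594076 crude

-187.97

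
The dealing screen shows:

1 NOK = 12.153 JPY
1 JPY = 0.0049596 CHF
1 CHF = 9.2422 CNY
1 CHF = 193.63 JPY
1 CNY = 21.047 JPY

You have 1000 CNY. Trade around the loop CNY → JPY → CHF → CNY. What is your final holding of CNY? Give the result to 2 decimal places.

1000 CNY × 21.047 = 21047 JPY
21047 JPY × 0.0049596 = 104.3847012 CHF
104.3847012 CHF × 9.2422 = 964.74428543064 CNY

964.74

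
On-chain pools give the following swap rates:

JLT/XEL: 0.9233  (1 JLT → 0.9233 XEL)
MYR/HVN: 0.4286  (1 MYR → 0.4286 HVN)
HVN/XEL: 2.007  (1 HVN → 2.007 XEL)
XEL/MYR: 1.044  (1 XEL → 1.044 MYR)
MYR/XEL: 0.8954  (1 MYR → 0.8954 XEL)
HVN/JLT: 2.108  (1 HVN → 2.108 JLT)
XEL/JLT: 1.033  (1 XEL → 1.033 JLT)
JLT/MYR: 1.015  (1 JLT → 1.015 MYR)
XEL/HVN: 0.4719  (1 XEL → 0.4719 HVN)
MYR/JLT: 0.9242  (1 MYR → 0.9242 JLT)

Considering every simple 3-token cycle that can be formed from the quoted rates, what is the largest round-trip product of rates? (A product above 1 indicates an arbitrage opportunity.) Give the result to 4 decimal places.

0.9388

MYR→XEL→JLT→MYR: 0.8954 × 1.033 × 1.015 = 0.93882
XEL→HVN→JLT→XEL: 0.4719 × 2.108 × 0.9233 = 0.91847
MYR→HVN→JLT→MYR: 0.4286 × 2.108 × 1.015 = 0.91704
MYR→HVN→XEL→MYR: 0.4286 × 2.007 × 1.044 = 0.89805
MYR→JLT→XEL→MYR: 0.9242 × 0.9233 × 1.044 = 0.89086
Maximum is MYR→XEL→JLT→MYR at 0.9388; no arbitrage — every cycle loses value.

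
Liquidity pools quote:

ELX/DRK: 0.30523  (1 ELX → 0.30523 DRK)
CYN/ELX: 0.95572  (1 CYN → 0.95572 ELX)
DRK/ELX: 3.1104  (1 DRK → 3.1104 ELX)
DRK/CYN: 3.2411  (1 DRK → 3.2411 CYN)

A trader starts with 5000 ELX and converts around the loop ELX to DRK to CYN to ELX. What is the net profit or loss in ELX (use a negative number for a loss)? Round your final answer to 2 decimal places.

-272.62

5000 ELX × 0.30523 = 1526.15 DRK
1526.15 DRK × 3.2411 = 4946.404765 CYN
4946.404765 CYN × 0.95572 = 4727.3779620058 ELX
Net change: 4727.3779620058 − 5000 = -272.6220379942 ELX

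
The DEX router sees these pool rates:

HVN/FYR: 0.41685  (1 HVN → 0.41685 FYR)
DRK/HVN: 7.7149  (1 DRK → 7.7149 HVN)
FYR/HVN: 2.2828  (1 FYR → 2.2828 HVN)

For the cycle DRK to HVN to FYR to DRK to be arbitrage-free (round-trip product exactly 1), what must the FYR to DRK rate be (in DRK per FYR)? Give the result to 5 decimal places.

Known legs of the cycle: 7.7149 × 0.41685 = 3.215956065
For no arbitrage the full-cycle product must be 1, so the missing rate is 1 / 3.215956065 ≈ 0.3109495.

0.31095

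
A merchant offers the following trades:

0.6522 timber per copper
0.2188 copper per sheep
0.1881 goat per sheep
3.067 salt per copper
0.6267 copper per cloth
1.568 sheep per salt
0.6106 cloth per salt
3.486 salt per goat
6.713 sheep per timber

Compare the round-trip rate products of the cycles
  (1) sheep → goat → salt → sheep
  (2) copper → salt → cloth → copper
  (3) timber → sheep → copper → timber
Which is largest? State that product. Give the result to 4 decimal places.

1.1736

(1) 0.1881 × 3.486 × 1.568 = 1.02816
(2) 3.067 × 0.6106 × 0.6267 = 1.17363
(3) 6.713 × 0.2188 × 0.6522 = 0.95795
Highest is cycle (2) at 1.1736 (>1, arbitrage).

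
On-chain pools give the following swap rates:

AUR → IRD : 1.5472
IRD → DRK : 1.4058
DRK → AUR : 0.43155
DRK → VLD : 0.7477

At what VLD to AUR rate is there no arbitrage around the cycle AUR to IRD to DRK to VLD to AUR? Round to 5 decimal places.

0.61490

Known legs of the cycle: 1.5472 × 1.4058 × 0.7477 = 1.626287696352
For no arbitrage the full-cycle product must be 1, so the missing rate is 1 / 1.626287696352 ≈ 0.6148974.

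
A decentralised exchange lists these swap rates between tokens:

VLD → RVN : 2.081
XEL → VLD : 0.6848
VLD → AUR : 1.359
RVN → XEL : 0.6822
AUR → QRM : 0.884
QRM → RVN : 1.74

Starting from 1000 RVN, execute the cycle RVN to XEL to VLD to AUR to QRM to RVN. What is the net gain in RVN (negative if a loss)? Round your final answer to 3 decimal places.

1000 RVN × 0.6822 = 682.2 XEL
682.2 XEL × 0.6848 = 467.17056 VLD
467.17056 VLD × 1.359 = 634.88479104 AUR
634.88479104 AUR × 0.884 = 561.23815527936 QRM
561.23815527936 QRM × 1.74 = 976.5543901860864 RVN
Net change: 976.5543901860864 − 1000 = -23.4456098139136 RVN

-23.446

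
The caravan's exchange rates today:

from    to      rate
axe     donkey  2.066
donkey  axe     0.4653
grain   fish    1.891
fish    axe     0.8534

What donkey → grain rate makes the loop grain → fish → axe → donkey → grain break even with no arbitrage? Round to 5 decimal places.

0.29993

Known legs of the cycle: 1.891 × 0.8534 × 2.066 = 3.3340682404
For no arbitrage the full-cycle product must be 1, so the missing rate is 1 / 3.3340682404 ≈ 0.2999339.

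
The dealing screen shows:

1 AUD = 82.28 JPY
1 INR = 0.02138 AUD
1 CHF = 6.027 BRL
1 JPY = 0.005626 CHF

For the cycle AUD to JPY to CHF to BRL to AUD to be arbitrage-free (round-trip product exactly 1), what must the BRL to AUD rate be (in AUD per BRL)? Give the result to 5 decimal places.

Known legs of the cycle: 82.28 × 0.005626 × 6.027 = 2.78994217656
For no arbitrage the full-cycle product must be 1, so the missing rate is 1 / 2.78994217656 ≈ 0.3584304.

0.35843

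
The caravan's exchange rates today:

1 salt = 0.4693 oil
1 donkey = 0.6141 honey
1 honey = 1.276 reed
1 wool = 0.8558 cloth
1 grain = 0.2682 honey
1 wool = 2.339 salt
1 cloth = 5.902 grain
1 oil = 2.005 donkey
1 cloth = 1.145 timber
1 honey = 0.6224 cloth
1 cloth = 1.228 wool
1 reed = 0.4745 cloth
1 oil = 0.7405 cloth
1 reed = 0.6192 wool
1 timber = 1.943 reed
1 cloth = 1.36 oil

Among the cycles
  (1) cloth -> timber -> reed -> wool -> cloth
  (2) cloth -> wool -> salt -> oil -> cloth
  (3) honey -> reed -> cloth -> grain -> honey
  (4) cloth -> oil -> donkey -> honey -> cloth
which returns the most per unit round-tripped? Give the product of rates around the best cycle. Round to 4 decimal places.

1.1789

(1) 1.145 × 1.943 × 0.6192 × 0.8558 = 1.17891
(2) 1.228 × 2.339 × 0.4693 × 0.7405 = 0.99817
(3) 1.276 × 0.4745 × 5.902 × 0.2682 = 0.95840
(4) 1.36 × 2.005 × 0.6141 × 0.6224 = 1.04223
Highest is cycle (1) at 1.1789 (>1, arbitrage).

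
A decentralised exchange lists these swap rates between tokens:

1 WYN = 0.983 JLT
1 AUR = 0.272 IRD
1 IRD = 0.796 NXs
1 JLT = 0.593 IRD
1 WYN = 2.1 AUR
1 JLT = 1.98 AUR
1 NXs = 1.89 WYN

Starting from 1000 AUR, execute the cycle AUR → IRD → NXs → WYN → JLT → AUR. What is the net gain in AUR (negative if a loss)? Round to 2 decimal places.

-203.54

1000 AUR × 0.272 = 272 IRD
272 IRD × 0.796 = 216.512 NXs
216.512 NXs × 1.89 = 409.20768 WYN
409.20768 WYN × 0.983 = 402.25114944 JLT
402.25114944 JLT × 1.98 = 796.4572758912 AUR
Net change: 796.4572758912 − 1000 = -203.5427241088 AUR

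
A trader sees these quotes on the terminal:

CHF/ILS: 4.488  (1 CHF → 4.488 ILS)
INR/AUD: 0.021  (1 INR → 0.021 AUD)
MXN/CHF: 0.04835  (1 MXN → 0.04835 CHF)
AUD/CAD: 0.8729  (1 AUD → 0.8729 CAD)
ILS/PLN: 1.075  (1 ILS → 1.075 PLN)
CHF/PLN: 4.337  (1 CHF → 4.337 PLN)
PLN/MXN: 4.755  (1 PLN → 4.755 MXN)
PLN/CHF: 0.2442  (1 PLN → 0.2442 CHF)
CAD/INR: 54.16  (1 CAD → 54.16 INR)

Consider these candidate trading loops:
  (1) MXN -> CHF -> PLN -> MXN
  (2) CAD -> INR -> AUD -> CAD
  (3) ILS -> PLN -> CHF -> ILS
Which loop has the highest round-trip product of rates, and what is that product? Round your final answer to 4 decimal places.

1.1782

(1) 0.04835 × 4.337 × 4.755 = 0.99709
(2) 54.16 × 0.021 × 0.8729 = 0.99280
(3) 1.075 × 0.2442 × 4.488 = 1.17817
Highest is cycle (3) at 1.1782 (>1, arbitrage).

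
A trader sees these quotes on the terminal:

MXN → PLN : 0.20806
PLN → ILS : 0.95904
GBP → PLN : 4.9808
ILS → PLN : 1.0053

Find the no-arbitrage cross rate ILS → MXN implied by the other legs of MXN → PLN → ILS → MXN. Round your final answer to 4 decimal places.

Known legs of the cycle: 0.20806 × 0.95904 = 0.1995378624
For no arbitrage the full-cycle product must be 1, so the missing rate is 1 / 0.1995378624 ≈ 5.011580.

5.0116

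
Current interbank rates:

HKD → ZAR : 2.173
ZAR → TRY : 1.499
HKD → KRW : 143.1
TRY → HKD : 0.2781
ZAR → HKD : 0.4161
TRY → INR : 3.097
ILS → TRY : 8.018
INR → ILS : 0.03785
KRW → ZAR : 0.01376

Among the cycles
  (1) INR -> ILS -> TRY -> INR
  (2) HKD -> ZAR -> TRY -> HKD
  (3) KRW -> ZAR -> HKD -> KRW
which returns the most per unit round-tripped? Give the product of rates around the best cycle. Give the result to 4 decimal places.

(1) 0.03785 × 8.018 × 3.097 = 0.93988
(2) 2.173 × 1.499 × 0.2781 = 0.90586
(3) 0.01376 × 0.4161 × 143.1 = 0.81932
Highest is cycle (1) at 0.9399 (≤1, no arbitrage).

0.9399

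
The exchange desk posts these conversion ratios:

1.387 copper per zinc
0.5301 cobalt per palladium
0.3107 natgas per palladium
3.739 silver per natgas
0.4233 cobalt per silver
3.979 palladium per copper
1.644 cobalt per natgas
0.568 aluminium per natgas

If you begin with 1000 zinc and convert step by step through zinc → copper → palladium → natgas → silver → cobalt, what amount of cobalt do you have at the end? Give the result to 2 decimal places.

2713.91

1000 zinc × 1.387 = 1387 copper
1387 copper × 3.979 = 5518.873 palladium
5518.873 palladium × 0.3107 = 1714.7138411 natgas
1714.7138411 natgas × 3.739 = 6411.3150518729 silver
6411.3150518729 silver × 0.4233 = 2713.90966145779857 cobalt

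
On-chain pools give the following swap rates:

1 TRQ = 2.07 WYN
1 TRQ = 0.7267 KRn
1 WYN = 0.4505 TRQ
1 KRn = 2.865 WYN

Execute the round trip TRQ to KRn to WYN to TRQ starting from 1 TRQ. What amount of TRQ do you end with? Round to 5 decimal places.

1 TRQ × 0.7267 = 0.7267 KRn
0.7267 KRn × 2.865 = 2.0819955 WYN
2.0819955 WYN × 0.4505 = 0.93793897275 TRQ

0.93794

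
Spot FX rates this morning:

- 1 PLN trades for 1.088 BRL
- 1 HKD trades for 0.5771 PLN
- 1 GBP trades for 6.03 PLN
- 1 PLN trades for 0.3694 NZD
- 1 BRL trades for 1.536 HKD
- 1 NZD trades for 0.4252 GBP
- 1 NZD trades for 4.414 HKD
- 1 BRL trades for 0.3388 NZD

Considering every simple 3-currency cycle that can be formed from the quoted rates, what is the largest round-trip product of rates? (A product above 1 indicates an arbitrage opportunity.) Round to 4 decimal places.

0.9644

PLN→BRL→HKD→PLN: 1.088 × 1.536 × 0.5771 = 0.96443
GBP→PLN→NZD→GBP: 6.03 × 0.3694 × 0.4252 = 0.94713
PLN→NZD→HKD→PLN: 0.3694 × 4.414 × 0.5771 = 0.94098
Maximum is PLN→BRL→HKD→PLN at 0.9644; no arbitrage — every cycle loses value.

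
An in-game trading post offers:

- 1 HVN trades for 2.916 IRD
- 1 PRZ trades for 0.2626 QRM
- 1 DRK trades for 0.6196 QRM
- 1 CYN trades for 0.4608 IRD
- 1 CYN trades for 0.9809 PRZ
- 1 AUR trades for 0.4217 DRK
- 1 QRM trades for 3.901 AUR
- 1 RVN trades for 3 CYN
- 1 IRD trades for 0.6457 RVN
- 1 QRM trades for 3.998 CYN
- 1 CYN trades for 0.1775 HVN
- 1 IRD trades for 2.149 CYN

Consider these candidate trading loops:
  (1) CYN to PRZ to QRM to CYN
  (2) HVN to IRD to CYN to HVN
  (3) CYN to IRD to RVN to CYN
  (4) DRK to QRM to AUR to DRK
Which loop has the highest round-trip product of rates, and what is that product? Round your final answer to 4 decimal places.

1.1123

(1) 0.9809 × 0.2626 × 3.998 = 1.02982
(2) 2.916 × 2.149 × 0.1775 = 1.11230
(3) 0.4608 × 0.6457 × 3 = 0.89262
(4) 0.6196 × 3.901 × 0.4217 = 1.01927
Highest is cycle (2) at 1.1123 (>1, arbitrage).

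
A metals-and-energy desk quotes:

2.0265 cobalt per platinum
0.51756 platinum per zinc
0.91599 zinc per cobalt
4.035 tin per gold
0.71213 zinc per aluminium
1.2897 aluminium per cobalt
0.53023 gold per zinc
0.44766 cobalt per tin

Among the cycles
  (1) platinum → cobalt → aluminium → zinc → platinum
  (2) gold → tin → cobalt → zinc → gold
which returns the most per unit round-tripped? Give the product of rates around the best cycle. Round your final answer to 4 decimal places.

0.9633

(1) 2.0265 × 1.2897 × 0.71213 × 0.51756 = 0.96329
(2) 4.035 × 0.44766 × 0.91599 × 0.53023 = 0.87730
Highest is cycle (1) at 0.9633 (≤1, no arbitrage).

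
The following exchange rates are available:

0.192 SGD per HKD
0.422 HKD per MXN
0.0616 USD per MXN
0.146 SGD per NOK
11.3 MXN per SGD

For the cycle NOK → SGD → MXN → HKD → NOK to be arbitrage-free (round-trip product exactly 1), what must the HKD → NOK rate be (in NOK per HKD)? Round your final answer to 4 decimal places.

1.4363

Known legs of the cycle: 0.146 × 11.3 × 0.422 = 0.6962156
For no arbitrage the full-cycle product must be 1, so the missing rate is 1 / 0.6962156 ≈ 1.436337.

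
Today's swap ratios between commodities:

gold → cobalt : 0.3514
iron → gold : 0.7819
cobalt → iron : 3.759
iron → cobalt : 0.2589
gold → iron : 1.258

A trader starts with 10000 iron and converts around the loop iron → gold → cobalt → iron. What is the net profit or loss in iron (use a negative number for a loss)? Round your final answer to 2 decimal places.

10000 iron × 0.7819 = 7819 gold
7819 gold × 0.3514 = 2747.5966 cobalt
2747.5966 cobalt × 3.759 = 10328.2156194 iron
Net change: 10328.2156194 − 10000 = 328.2156194 iron

328.22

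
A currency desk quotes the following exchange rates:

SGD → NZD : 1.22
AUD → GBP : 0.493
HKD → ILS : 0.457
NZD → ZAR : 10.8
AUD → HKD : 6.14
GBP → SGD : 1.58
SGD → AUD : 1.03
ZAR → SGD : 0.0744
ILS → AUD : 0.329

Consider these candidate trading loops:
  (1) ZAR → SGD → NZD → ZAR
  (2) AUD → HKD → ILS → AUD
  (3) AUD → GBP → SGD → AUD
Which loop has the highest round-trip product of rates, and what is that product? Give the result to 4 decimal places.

0.9803

(1) 0.0744 × 1.22 × 10.8 = 0.98029
(2) 6.14 × 0.457 × 0.329 = 0.92317
(3) 0.493 × 1.58 × 1.03 = 0.80231
Highest is cycle (1) at 0.9803 (≤1, no arbitrage).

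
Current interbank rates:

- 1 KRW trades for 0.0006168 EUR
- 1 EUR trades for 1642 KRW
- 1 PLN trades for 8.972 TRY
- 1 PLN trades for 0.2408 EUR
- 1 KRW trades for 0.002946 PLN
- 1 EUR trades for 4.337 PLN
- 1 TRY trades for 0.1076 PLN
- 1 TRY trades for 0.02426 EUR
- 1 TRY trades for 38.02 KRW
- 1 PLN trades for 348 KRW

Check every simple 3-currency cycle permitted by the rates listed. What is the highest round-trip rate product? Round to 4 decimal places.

1.1648

PLN→EUR→KRW→PLN: 0.2408 × 1642 × 0.002946 = 1.16483
TRY→KRW→PLN→TRY: 38.02 × 0.002946 × 8.972 = 1.00493
TRY→EUR→PLN→TRY: 0.02426 × 4.337 × 8.972 = 0.94399
PLN→KRW→EUR→PLN: 348 × 0.0006168 × 4.337 = 0.93092
Maximum is PLN→EUR→KRW→PLN at 1.1648; arbitrage exists.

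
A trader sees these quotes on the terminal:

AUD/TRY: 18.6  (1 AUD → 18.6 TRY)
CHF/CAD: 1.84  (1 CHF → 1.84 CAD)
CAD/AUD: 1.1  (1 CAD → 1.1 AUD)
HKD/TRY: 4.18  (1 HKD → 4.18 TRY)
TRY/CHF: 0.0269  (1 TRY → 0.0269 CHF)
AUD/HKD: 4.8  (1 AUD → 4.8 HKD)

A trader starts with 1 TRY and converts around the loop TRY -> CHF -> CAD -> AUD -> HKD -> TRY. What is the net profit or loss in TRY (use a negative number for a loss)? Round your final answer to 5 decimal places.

1 TRY × 0.0269 = 0.0269 CHF
0.0269 CHF × 1.84 = 0.049496 CAD
0.049496 CAD × 1.1 = 0.0544456 AUD
0.0544456 AUD × 4.8 = 0.26133888 HKD
0.26133888 HKD × 4.18 = 1.0923965184 TRY
Net change: 1.0923965184 − 1 = 0.0923965184 TRY

0.09240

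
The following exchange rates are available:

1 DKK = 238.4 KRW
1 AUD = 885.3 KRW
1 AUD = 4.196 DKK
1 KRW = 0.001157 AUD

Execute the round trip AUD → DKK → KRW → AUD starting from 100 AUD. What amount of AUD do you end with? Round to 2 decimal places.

115.74

100 AUD × 4.196 = 419.6 DKK
419.6 DKK × 238.4 = 100032.64 KRW
100032.64 KRW × 0.001157 = 115.73776448 AUD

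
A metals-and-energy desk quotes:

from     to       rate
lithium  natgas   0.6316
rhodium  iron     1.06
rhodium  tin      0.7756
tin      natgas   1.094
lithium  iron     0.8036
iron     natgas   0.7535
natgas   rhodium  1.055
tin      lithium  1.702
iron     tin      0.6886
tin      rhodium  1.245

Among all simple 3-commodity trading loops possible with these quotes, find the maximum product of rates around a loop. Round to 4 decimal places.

tin→lithium→iron→tin: 1.702 × 0.8036 × 0.6886 = 0.94182
tin→rhodium→iron→tin: 1.245 × 1.06 × 0.6886 = 0.90875
natgas→rhodium→tin→natgas: 1.055 × 0.7756 × 1.094 = 0.89517
natgas→rhodium→iron→natgas: 1.055 × 1.06 × 0.7535 = 0.84264
Maximum is tin→lithium→iron→tin at 0.9418; no arbitrage — every cycle loses value.

0.9418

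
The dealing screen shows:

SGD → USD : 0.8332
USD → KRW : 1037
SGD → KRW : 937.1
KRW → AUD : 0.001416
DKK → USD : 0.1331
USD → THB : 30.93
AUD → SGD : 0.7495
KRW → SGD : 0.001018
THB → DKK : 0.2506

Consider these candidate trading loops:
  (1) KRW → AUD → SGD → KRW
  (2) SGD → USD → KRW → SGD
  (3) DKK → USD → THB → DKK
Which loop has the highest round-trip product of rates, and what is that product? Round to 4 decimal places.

1.0317

(1) 0.001416 × 0.7495 × 937.1 = 0.99454
(2) 0.8332 × 1037 × 0.001018 = 0.87958
(3) 0.1331 × 30.93 × 0.2506 = 1.03167
Highest is cycle (3) at 1.0317 (>1, arbitrage).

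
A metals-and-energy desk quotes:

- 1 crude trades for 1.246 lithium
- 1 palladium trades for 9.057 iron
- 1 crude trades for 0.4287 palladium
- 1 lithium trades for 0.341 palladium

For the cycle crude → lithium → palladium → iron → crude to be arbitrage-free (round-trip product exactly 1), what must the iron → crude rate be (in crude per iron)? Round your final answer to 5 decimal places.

0.25986

Known legs of the cycle: 1.246 × 0.341 × 9.057 = 3.848192502
For no arbitrage the full-cycle product must be 1, so the missing rate is 1 / 3.848192502 ≈ 0.2598623.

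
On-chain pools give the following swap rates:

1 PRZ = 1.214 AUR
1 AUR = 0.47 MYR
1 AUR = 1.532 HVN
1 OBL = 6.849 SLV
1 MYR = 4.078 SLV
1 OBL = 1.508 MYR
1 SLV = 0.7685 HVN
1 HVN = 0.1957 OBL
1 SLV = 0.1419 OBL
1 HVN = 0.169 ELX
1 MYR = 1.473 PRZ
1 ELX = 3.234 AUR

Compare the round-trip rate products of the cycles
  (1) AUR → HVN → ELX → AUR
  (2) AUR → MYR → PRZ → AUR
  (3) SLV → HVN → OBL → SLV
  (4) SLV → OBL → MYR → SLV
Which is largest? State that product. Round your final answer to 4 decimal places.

1.0301

(1) 1.532 × 0.169 × 3.234 = 0.83731
(2) 0.47 × 1.473 × 1.214 = 0.84046
(3) 0.7685 × 0.1957 × 6.849 = 1.03006
(4) 0.1419 × 1.508 × 4.078 = 0.87263
Highest is cycle (3) at 1.0301 (>1, arbitrage).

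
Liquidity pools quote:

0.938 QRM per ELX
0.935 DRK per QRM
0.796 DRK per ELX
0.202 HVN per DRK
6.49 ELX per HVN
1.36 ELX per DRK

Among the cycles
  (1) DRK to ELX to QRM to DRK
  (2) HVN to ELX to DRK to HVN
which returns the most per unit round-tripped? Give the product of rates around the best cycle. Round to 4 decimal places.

(1) 1.36 × 0.938 × 0.935 = 1.19276
(2) 6.49 × 0.796 × 0.202 = 1.04354
Highest is cycle (1) at 1.1928 (>1, arbitrage).

1.1928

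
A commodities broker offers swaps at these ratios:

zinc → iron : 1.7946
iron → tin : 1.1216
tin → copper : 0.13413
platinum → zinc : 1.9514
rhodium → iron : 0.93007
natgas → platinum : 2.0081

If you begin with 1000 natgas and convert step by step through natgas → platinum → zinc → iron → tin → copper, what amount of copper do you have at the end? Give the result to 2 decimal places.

1057.95

1000 natgas × 2.0081 = 2008.1 platinum
2008.1 platinum × 1.9514 = 3918.60634 zinc
3918.60634 zinc × 1.7946 = 7032.330937764 iron
7032.330937764 iron × 1.1216 = 7887.4623797961024 tin
7887.4623797961024 tin × 0.13413 = 1057.945329002051214912 copper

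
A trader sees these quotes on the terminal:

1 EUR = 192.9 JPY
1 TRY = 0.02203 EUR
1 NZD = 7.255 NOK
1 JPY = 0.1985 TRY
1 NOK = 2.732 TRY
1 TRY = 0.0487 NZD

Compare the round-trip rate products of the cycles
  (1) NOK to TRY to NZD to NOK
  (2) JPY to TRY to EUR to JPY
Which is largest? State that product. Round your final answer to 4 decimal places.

(1) 2.732 × 0.0487 × 7.255 = 0.96527
(2) 0.1985 × 0.02203 × 192.9 = 0.84354
Highest is cycle (1) at 0.9653 (≤1, no arbitrage).

0.9653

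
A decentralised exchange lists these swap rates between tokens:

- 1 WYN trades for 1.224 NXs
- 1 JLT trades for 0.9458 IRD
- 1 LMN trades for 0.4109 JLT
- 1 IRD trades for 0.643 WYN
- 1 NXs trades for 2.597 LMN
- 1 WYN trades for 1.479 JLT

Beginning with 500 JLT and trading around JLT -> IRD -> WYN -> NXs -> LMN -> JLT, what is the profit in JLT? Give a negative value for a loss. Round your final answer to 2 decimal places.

500 JLT × 0.9458 = 472.9 IRD
472.9 IRD × 0.643 = 304.0747 WYN
304.0747 WYN × 1.224 = 372.1874328 NXs
372.1874328 NXs × 2.597 = 966.5707629816 LMN
966.5707629816 LMN × 0.4109 = 397.16392650913944 JLT
Net change: 397.16392650913944 − 500 = -102.83607349086056 JLT

-102.84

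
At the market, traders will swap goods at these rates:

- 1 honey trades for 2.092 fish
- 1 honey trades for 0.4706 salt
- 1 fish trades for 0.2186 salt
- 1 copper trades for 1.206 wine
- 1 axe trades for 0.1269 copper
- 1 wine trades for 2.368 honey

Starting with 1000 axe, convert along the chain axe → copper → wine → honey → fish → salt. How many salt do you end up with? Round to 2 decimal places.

1000 axe × 0.1269 = 126.9 copper
126.9 copper × 1.206 = 153.0414 wine
153.0414 wine × 2.368 = 362.4020352 honey
362.4020352 honey × 2.092 = 758.1450576384 fish
758.1450576384 fish × 0.2186 = 165.73050959975424 salt

165.73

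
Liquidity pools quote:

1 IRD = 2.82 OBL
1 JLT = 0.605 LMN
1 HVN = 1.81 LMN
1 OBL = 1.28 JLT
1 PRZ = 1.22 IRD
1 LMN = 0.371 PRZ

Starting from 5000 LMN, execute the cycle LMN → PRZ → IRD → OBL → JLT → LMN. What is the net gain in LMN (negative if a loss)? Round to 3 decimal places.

-57.824

5000 LMN × 0.371 = 1855 PRZ
1855 PRZ × 1.22 = 2263.1 IRD
2263.1 IRD × 2.82 = 6381.942 OBL
6381.942 OBL × 1.28 = 8168.88576 JLT
8168.88576 JLT × 0.605 = 4942.1758848 LMN
Net change: 4942.1758848 − 5000 = -57.8241152 LMN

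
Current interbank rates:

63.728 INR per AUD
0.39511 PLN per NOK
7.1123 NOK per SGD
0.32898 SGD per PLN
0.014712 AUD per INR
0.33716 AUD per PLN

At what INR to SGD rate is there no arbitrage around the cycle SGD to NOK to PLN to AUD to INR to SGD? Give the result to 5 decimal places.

0.01656

Known legs of the cycle: 7.1123 × 0.39511 × 0.33716 × 63.728 = 60.38018271135940544
For no arbitrage the full-cycle product must be 1, so the missing rate is 1 / 60.38018271135940544 ≈ 0.0165617.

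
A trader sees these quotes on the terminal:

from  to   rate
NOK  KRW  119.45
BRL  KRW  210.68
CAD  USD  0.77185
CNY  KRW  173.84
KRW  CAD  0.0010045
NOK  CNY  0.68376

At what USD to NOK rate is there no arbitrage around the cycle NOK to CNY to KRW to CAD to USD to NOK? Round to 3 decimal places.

Known legs of the cycle: 0.68376 × 173.84 × 0.0010045 × 0.77185 = 0.09215868173387568
For no arbitrage the full-cycle product must be 1, so the missing rate is 1 / 0.09215868173387568 ≈ 10.85085.

10.851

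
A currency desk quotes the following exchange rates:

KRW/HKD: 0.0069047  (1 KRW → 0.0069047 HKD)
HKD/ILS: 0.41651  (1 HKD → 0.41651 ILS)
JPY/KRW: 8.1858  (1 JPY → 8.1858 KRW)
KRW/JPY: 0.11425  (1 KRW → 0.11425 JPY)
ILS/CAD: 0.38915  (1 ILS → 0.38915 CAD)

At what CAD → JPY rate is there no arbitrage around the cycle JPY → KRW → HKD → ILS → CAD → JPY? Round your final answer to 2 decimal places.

Known legs of the cycle: 8.1858 × 0.0069047 × 0.41651 × 0.38915 = 0.00916111660456124979
For no arbitrage the full-cycle product must be 1, so the missing rate is 1 / 0.00916111660456124979 ≈ 109.1570.

109.16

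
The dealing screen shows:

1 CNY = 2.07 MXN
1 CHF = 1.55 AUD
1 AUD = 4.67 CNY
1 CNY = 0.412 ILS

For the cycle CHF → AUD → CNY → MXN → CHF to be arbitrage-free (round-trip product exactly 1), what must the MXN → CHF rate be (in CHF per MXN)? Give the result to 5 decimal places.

0.06674

Known legs of the cycle: 1.55 × 4.67 × 2.07 = 14.983695
For no arbitrage the full-cycle product must be 1, so the missing rate is 1 / 14.983695 ≈ 0.0667392.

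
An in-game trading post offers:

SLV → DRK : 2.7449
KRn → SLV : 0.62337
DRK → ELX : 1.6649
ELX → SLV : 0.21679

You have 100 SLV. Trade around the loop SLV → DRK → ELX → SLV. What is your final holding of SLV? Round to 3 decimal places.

100 SLV × 2.7449 = 274.49 DRK
274.49 DRK × 1.6649 = 456.998401 ELX
456.998401 ELX × 0.21679 = 99.07268335279 SLV

99.073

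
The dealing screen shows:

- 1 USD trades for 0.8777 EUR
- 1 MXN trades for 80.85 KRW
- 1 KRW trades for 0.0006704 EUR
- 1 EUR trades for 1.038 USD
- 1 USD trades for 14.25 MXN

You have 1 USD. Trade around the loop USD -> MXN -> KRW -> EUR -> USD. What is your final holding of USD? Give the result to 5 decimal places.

0.80173

1 USD × 14.25 = 14.25 MXN
14.25 MXN × 80.85 = 1152.1125 KRW
1152.1125 KRW × 0.0006704 = 0.77237622 EUR
0.77237622 EUR × 1.038 = 0.80172651636 USD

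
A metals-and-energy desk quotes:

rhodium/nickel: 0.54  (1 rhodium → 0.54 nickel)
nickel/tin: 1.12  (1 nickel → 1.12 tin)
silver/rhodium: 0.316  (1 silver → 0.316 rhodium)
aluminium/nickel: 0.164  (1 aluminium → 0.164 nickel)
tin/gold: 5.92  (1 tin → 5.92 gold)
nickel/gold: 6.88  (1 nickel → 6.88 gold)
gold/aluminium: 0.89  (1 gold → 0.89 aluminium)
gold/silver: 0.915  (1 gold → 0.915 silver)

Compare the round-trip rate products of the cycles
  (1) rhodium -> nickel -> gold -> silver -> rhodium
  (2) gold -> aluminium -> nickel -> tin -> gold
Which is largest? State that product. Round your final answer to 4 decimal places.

1.0742

(1) 0.54 × 6.88 × 0.915 × 0.316 = 1.07421
(2) 0.89 × 0.164 × 1.12 × 5.92 = 0.96777
Highest is cycle (1) at 1.0742 (>1, arbitrage).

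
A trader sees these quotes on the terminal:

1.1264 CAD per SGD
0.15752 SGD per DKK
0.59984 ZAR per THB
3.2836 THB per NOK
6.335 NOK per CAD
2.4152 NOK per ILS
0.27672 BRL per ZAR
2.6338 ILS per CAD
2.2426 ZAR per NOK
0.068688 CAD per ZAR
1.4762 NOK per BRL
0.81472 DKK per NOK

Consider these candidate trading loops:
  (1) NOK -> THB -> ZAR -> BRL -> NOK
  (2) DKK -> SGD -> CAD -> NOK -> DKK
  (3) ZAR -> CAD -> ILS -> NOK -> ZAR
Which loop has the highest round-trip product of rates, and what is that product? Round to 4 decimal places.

(1) 3.2836 × 0.59984 × 0.27672 × 1.4762 = 0.80458
(2) 0.15752 × 1.1264 × 6.335 × 0.81472 = 0.91576
(3) 0.068688 × 2.6338 × 2.4152 × 2.2426 = 0.97987
Highest is cycle (3) at 0.9799 (≤1, no arbitrage).

0.9799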